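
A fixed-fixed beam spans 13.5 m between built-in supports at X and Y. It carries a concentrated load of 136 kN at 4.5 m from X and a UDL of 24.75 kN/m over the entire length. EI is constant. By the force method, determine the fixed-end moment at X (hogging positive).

Release both end moments; the primary structure is a simply-supported span XY with redundants M_X and M_Y.
Simple-span end rotations at X and Y under the given loads:
  at X: point load 136 at a = 4.5: Pab(L + b)/(6LEI) = 1530/EI
  at Y: point load 136 at a = 4.5: Pab(L + a)/(6LEI) = 1224/EI
  at X: UDL 24.75: wL³/(24EI) = 2537/EI
  at Y: UDL 24.75: wL³/(24EI) = 2537/EI
  θ_X0 = 4067/EI,  θ_Y0 = 3761/EI
Flexibility coefficients: a unit moment at one end gives L/(3EI) there and L/(6EI) at the far end, so f₁₁ = f₂₂ = 4.5/EI and f₁₂ = f₂₁ = 2.25/EI.
Compatibility — zero rotation at each built-in end:
  4.5 M_X + 2.25 M_Y = 4067
  2.25 M_X + 4.5 M_Y = 3761
Solving the pair gives M_X = 647.9 kN·m and M_Y = 511.9 kN·m (hogging).

M_X = 647.9 kN·m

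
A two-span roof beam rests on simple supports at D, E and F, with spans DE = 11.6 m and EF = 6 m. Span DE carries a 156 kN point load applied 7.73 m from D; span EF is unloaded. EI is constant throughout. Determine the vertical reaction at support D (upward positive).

Release continuity at E by inserting a hinge; the redundant is the internal moment M_E. The primary structure is two simply-supported spans DE and EF.
End slopes at the hinge E, treating each span as simply supported:
  span DE: point load 156 at a = 7.73: Pab(L + a)/(6LEI) = 1296/EI
  relative rotation θ_0 = (1296 + 0)/EI = 1296/EI
A unit hogging moment at E produces rotation L₁/(3EI) + L₂/(3EI) = 5.867/EI.
Slope continuity at E: θ_0 = M_E·5.867/EI, so M_E = 1296/5.867 = 220.9 kN·m (hogging).
Span DE, ΣM about D with M_E applied at E: R_E^{DE}·11.6 = 1206 + 220.9, so R_E^{DE} = 123 kN and R_D = 156 − 123 = 33 kN.

R_D = 33 kN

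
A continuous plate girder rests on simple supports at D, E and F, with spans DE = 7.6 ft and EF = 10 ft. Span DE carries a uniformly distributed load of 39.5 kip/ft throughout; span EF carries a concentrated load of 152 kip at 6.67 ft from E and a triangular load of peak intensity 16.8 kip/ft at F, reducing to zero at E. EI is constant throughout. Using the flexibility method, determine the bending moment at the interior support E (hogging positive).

Insert a hinge at E; M_E is the redundant, and each span becomes simply supported.
Discontinuity in slope at E on the released structure — sum the simple-span end rotations:
  span DE: UDL 39.5: wL³/(24EI) = 722.5/EI
  span EF: point load 152 at a = 6.67: Pab(L + b)/(6LEI) = 750.1/EI
  span EF: triangular load, peak 16.8: 7w₀L³/(360EI) = 326.7/EI
  relative rotation θ_0 = (722.5 + 1077)/EI = 1799/EI
A unit hogging moment at E produces rotation L₁/(3EI) + L₂/(3EI) = 5.867/EI.
Slope continuity at E: θ_0 = M_E·5.867/EI, so M_E = 1799/5.867 = 306.7 kip·ft (hogging).

M_E = 306.7 kip·ft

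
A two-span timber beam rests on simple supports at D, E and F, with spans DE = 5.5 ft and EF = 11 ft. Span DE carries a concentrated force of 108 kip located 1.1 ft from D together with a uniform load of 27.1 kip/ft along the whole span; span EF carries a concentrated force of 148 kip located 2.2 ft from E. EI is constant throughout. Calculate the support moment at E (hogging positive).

M_E = 209.5 kip·ft

Take M_E as the redundant. Released structure: two simple spans DE and EF with a hinge at E.
Rotations at E on the released spans (each span's end-slope, ×1/EI):
  span DE: point load 108 at a = 1.1: Pab(L + a)/(6LEI) = 104.5/EI
  span DE: UDL 27.1: wL³/(24EI) = 187.9/EI
  span EF: point load 148 at a = 2.2: Pab(L + b)/(6LEI) = 859.6/EI
  relative rotation θ_0 = (292.4 + 859.6)/EI = 1152/EI
A unit hogging moment at E produces rotation L₁/(3EI) + L₂/(3EI) = 5.5/EI.
Compatibility: M_E·(L₁+L₂)/(3EI) = θ_0, giving M_E = 209.5 kip·ft (hogging).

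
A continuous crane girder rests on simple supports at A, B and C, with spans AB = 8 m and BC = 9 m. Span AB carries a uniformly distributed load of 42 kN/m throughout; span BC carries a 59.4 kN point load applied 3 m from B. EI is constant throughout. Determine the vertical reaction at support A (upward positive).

R_A = 141.7 kN

Insert a hinge at B; M_B is the redundant, and each span becomes simply supported.
Rotations at B on the released spans (each span's end-slope, ×1/EI):
  span AB: UDL 42: wL³/(24EI) = 896/EI
  span BC: point load 59.4 at a = 3: Pab(L + b)/(6LEI) = 297/EI
  relative rotation θ_0 = (896 + 297)/EI = 1193/EI
A unit hogging moment at B produces rotation L₁/(3EI) + L₂/(3EI) = 5.667/EI.
Compatibility: M_B·(L₁+L₂)/(3EI) = θ_0, giving M_B = 210.5 kN·m (hogging).
Span AB, ΣM about A with M_B applied at B: R_B^{AB}·8 = 1344 + 210.5, so R_B^{AB} = 194.3 kN and R_A = 336 − 194.3 = 141.7 kN.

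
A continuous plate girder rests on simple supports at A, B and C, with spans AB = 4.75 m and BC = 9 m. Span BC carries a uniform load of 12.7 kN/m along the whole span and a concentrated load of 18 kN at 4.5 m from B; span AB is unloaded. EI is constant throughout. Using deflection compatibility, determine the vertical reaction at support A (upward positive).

Release continuity at B by inserting a hinge; the redundant is the internal moment M_B. The primary structure is two simply-supported spans AB and BC.
Discontinuity in slope at B on the released structure — sum the simple-span end rotations:
  span BC: UDL 12.7: wL³/(24EI) = 385.8/EI
  span BC: point load 18 at a = 4.5: Pab(L + b)/(6LEI) = 91.12/EI
  relative rotation θ_0 = (0 + 476.9)/EI = 476.9/EI
A unit hogging moment at B produces rotation L₁/(3EI) + L₂/(3EI) = 4.583/EI.
Slope continuity at B: θ_0 = M_B·4.583/EI, so M_B = 476.9/4.583 = 104 kN·m (hogging).
Span AB, ΣM about A with M_B applied at B: R_B^{AB}·4.75 = 0 + 104, so R_B^{AB} = 21.9 kN and R_A = 0 − 21.9 = -21.9 kN.

R_A = -21.9 kN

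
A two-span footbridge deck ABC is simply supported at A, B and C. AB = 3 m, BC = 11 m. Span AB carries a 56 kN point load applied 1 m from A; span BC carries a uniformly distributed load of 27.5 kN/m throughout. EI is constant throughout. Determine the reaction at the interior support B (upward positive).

Release continuity at B by inserting a hinge; the redundant is the internal moment M_B. The primary structure is two simply-supported spans AB and BC.
End slopes at the hinge B, treating each span as simply supported:
  span AB: point load 56 at a = 1: Pab(L + a)/(6LEI) = 24.89/EI
  span BC: UDL 27.5: wL³/(24EI) = 1525/EI
  relative rotation θ_0 = (24.89 + 1525)/EI = 1550/EI
A unit hogging moment at B produces rotation L₁/(3EI) + L₂/(3EI) = 4.667/EI.
Slope continuity at B: θ_0 = M_B·4.667/EI, so M_B = 1550/4.667 = 332.1 kN·m (hogging).
Span AB, ΣM about A with M_B applied at B: R_B^{AB}·3 = 56 + 332.1, so R_B^{AB} = 129.4 kN and R_A = 56 − 129.4 = -73.38 kN.
Span BC, ΣM about C: R_B^{BC}·11 = 1664 + 332.1, so R_B^{BC} = 181.4 kN and R_C = 302.5 − 181.4 = 121.1 kN.
R_B = 129.4 + 181.4 = 310.8 kN.

R_B = 310.8 kN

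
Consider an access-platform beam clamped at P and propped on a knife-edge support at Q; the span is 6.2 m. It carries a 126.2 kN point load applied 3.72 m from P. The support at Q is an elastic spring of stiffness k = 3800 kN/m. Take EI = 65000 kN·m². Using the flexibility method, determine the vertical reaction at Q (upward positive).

Release the roller at Q. Primary structure: cantilever fixed at P.
Primary-structure tip deflection at Q by superposition:
  point load 126.2 at a = 3.72: Pa²(3L − a)/(6EI) = 4331/EI
Flexibility coefficient — unit upward force at Q: δ_{QQ} = L³/(3EI) = 79.44/EI.
With EI = 65000 kN·m²: δ_0 = 0.066632 m and δ_{QQ} = 0.001222 m/kN.
Compatibility — the spring shortens by R_Q/k under the reaction it provides: δ_0 − R_Q·δ_{QQ} = R_Q/k. With 1/k = 0.000263 m/kN, R_Q = δ_0 / (δ_{QQ} + 1/k) = 0.066632 / (0.001222 + 0.000263) = 44.86 kN.

R_Q = 44.86 kN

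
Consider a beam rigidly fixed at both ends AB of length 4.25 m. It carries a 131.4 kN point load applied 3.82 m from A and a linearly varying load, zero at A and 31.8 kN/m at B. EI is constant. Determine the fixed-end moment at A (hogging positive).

M_A = 24.28 kN·m

Take the two fixed-end moments M_A, M_B as redundants; the released structure is the simple span AB.
On the primary (simply-supported) span, the end slopes from the loading are:
  at A: point load 131.4 at a = 3.82: Pab(L + b)/(6LEI) = 39.61/EI
  at B: point load 131.4 at a = 3.82: Pab(L + a)/(6LEI) = 68.31/EI
  at A: triangular load, peak 31.8: 7w₀L³/(360EI) = 47.47/EI
  at B: triangular load, peak 31.8: w₀L³/(45EI) = 54.25/EI
  θ_A0 = 87.08/EI,  θ_B0 = 122.6/EI
Flexibility coefficients: a unit moment at one end gives L/(3EI) there and L/(6EI) at the far end, so f₁₁ = f₂₂ = 1.417/EI and f₁₂ = f₂₁ = 0.7083/EI.
Compatibility — zero rotation at each built-in end:
  1.417 M_A + 0.7083 M_B = 87.08
  0.7083 M_A + 1.417 M_B = 122.6
Solving the pair gives M_A = 24.28 kN·m and M_B = 74.37 kN·m (hogging).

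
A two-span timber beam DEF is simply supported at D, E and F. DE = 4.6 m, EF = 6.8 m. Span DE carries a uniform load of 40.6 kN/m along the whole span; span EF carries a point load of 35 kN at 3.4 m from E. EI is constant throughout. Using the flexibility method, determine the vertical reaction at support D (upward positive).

R_D = 78.17 kN

Take M_E as the redundant. Released structure: two simple spans DE and EF with a hinge at E.
Rotations at E on the released spans (each span's end-slope, ×1/EI):
  span DE: UDL 40.6: wL³/(24EI) = 164.7/EI
  span EF: point load 35 at a = 3.4: Pab(L + b)/(6LEI) = 101.2/EI
  relative rotation θ_0 = (164.7 + 101.2)/EI = 265.8/EI
A unit hogging moment at E produces rotation L₁/(3EI) + L₂/(3EI) = 3.8/EI.
Compatibility: M_E·(L₁+L₂)/(3EI) = θ_0, giving M_E = 69.95 kN·m (hogging).
Span DE, ΣM about D with M_E applied at E: R_E^{DE}·4.6 = 429.5 + 69.95, so R_E^{DE} = 108.6 kN and R_D = 186.8 − 108.6 = 78.17 kN.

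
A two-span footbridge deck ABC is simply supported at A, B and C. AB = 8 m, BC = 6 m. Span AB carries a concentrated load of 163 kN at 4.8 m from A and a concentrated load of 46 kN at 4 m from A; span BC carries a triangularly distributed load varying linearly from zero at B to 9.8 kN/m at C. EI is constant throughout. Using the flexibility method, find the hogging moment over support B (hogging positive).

M_B = 191.3 kN·m

Take M_B as the redundant. Released structure: two simple spans AB and BC with a hinge at B.
Discontinuity in slope at B on the released structure — sum the simple-span end rotations:
  span AB: point load 163 at a = 4.8: Pab(L + a)/(6LEI) = 667.6/EI
  span AB: point load 46 at a = 4: Pab(L + a)/(6LEI) = 184/EI
  span BC: triangular load, peak 9.8: 7w₀L³/(360EI) = 41.16/EI
  relative rotation θ_0 = (851.6 + 41.16)/EI = 892.8/EI
A unit hogging moment at B produces rotation L₁/(3EI) + L₂/(3EI) = 4.667/EI.
Compatibility: M_B·(L₁+L₂)/(3EI) = θ_0, giving M_B = 191.3 kN·m (hogging).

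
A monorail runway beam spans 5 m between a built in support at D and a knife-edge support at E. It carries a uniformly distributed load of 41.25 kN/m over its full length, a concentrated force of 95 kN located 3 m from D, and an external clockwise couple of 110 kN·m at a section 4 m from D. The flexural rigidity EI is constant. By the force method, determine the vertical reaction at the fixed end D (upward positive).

Take the reaction at E as the redundant and release it; the primary structure is a cantilever fixed at D.
Deflection at E on the released cantilever, summing each load's contribution:
  UDL 41.25: wL⁴/(8EI) = 3223/EI
  point load 95 at a = 3: Pa²(3L − a)/(6EI) = 1710/EI
  clockwise couple 110 at a = 4: M₀a(2L − a)/(2EI) = 1320/EI
  δ_0 = 6253/EI
Flexibility coefficient — unit upward force at E: δ_{EE} = L³/(3EI) = 41.67/EI.
Compatibility at E: δ_0 − R_E·δ_{EE} = 0, so R_E = 6253/41.67 = 150.1 kN.
Vertical equilibrium: R_D = ΣP − R_E = 301.2 − 150.1 = 151.2 kN.

R_D = 151.2 kN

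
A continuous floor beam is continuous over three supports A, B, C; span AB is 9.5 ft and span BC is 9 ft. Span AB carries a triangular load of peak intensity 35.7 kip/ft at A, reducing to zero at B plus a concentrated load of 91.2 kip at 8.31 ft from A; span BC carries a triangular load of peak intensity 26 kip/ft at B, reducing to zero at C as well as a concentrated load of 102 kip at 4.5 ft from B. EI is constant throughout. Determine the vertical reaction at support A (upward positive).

R_A = 93.5 kip

Take M_B as the redundant. Released structure: two simple spans AB and BC with a hinge at B.
End slopes at the hinge B, treating each span as simply supported:
  span AB: triangular load, peak 35.7: 7w₀L³/(360EI) = 595.2/EI
  span AB: point load 91.2 at a = 8.31: Pab(L + a)/(6LEI) = 281.8/EI
  span BC: triangular load, peak 26: w₀L³/(45EI) = 421.2/EI
  span BC: point load 102 at a = 4.5: Pab(L + b)/(6LEI) = 516.4/EI
  relative rotation θ_0 = (877 + 937.6)/EI = 1815/EI
A unit hogging moment at B produces rotation L₁/(3EI) + L₂/(3EI) = 6.167/EI.
Compatibility: M_B·(L₁+L₂)/(3EI) = θ_0, giving M_B = 294.2 kip·ft (hogging).
Span AB, ΣM about A with M_B applied at B: R_B^{AB}·9.5 = 1295 + 294.2, so R_B^{AB} = 167.3 kip and R_A = 260.8 − 167.3 = 93.5 kip.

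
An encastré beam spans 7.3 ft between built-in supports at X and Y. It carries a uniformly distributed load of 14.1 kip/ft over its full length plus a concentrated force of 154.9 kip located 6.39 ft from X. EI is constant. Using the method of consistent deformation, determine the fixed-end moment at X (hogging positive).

Take the two fixed-end moments M_X, M_Y as redundants; the released structure is the simple span XY.
Simple-span end rotations at X and Y under the given loads:
  at X: UDL 14.1: wL³/(24EI) = 228.5/EI
  at Y: UDL 14.1: wL³/(24EI) = 228.5/EI
  at X: point load 154.9 at a = 6.39: Pab(L + b)/(6LEI) = 168.8/EI
  at Y: point load 154.9 at a = 6.39: Pab(L + a)/(6LEI) = 281.5/EI
  θ_X0 = 397.4/EI,  θ_Y0 = 510.1/EI
Flexibility coefficients: a unit moment at one end gives L/(3EI) there and L/(6EI) at the far end, so f₁₁ = f₂₂ = 2.433/EI and f₁₂ = f₂₁ = 1.217/EI.
Compatibility — zero rotation at each built-in end:
  2.433 M_X + 1.217 M_Y = 397.4
  1.217 M_X + 2.433 M_Y = 510.1
Solving the pair gives M_X = 78 kip·ft and M_Y = 170.6 kip·ft (hogging).

M_X = 78 kip·ft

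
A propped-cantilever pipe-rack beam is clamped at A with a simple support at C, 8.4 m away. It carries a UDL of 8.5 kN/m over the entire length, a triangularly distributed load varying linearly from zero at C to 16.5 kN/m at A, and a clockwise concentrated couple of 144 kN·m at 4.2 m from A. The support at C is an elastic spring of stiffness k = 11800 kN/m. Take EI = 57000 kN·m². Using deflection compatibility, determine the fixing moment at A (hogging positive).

Release the roller at C. Primary structure: cantilever fixed at A.
Primary-structure tip deflection at C by superposition:
  UDL 8.5: wL⁴/(8EI) = 5290/EI
  triangular load, peak 16.5 at the fixed end: w₀L⁴/(30EI) = 2738/EI
  clockwise couple 144 at a = 4.2: M₀a(2L − a)/(2EI) = 3810/EI
  δ_0 = 11838/EI
Flexibility coefficient — unit upward force at C: δ_{CC} = L³/(3EI) = 197.6/EI.
With EI = 57000 kN·m²: δ_0 = 0.20769 m and δ_{CC} = 0.003466 m/kN.
Compatibility — the spring shortens by R_C/k under the reaction it provides: δ_0 − R_C·δ_{CC} = R_C/k. With 1/k = 0.000085 m/kN, R_C = δ_0 / (δ_{CC} + 1/k) = 0.20769 / (0.003466 + 0.000085) = 58.49 kN.
Moment equilibrium about A: M_A = Σ(load moments about A) − R_C·L = 637.9 − 58.49×8.4 = 146.6 kN·m.

M_A = 146.6 kN·m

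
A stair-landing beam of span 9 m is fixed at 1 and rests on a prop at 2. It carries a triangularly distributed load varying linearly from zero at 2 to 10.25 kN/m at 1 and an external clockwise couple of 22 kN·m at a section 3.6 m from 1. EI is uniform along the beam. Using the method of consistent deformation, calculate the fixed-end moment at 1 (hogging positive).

M_1 = 56.23 kN·m

Take the reaction at 2 as the redundant and release it; the primary structure is a cantilever fixed at 1.
Downward deflection at the released point 2 due to the loads:
  triangular load, peak 10.25 at the fixed end: w₀L⁴/(30EI) = 2242/EI
  clockwise couple 22 at a = 3.6: M₀a(2L − a)/(2EI) = 570.2/EI
  δ_0 = 2812/EI
Tip deflection under a unit load at 2: L³/(3EI) = 243/EI.
Compatibility at 2: δ_0 − R_2·δ_{22} = 0, so R_2 = 2812/243 = 11.57 kN.
Moment equilibrium about 1: M_1 = Σ(load moments about 1) − R_2·L = 160.4 − 11.57×9 = 56.23 kN·m.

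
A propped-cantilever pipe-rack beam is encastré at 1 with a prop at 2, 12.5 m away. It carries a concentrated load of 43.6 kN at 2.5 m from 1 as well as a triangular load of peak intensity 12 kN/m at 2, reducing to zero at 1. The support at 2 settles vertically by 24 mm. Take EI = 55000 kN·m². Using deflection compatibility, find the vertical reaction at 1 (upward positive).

Release the roller at 2. Primary structure: cantilever fixed at 1.
Deflection at 2 on the released cantilever, summing each load's contribution:
  point load 43.6 at a = 2.5: Pa²(3L − a)/(6EI) = 1590/EI
  triangular load, peak 12 at the free end: 11w₀L⁴/(120EI) = 26855/EI
  δ_0 = 28445/EI
Flexibility coefficient — unit upward force at 2: δ_{22} = L³/(3EI) = 651/EI.
With EI = 55000 kN·m²: δ_0 = 0.51718 m and δ_{22} = 0.011837 m/kN.
Compatibility — the beam at 2 must follow the support down by 0.024 m: δ_0 − R_2·δ_{22} = 0.024, so R_2 = (0.51718 − 0.024)/0.011837 = 41.66 kN.
Vertical equilibrium: R_1 = ΣP − R_2 = 118.6 − 41.66 = 76.94 kN.

R_1 = 76.94 kN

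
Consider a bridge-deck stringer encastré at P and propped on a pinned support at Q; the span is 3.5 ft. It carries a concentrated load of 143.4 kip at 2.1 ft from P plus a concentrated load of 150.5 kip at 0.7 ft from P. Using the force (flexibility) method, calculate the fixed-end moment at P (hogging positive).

M_P = 160.2 kip·ft

Remove the prop at Q; the released (primary) structure is a cantilever built in at P.
Primary-structure tip deflection at Q by superposition:
  point load 143.4 at a = 2.1: Pa²(3L − a)/(6EI) = 885.4/EI
  point load 150.5 at a = 0.7: Pa²(3L − a)/(6EI) = 120.5/EI
  δ_0 = 1006/EI
Tip deflection under a unit load at Q: L³/(3EI) = 14.29/EI.
Compatibility at Q: δ_0 − R_Q·δ_{QQ} = 0, so R_Q = 1006/14.29 = 70.38 kip.
Moment equilibrium about P: M_P = Σ(load moments about P) − R_Q·L = 406.5 − 70.38×3.5 = 160.2 kip·ft.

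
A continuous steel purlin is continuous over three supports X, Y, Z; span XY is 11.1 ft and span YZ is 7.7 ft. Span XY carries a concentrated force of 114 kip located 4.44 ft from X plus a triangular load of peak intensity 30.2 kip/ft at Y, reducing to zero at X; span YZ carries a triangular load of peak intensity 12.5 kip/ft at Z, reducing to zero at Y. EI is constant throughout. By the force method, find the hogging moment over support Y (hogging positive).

M_Y = 289.7 kip·ft

Insert a hinge at Y; M_Y is the redundant, and each span becomes simply supported.
Discontinuity in slope at Y on the released structure — sum the simple-span end rotations:
  span XY: point load 114 at a = 4.44: Pab(L + a)/(6LEI) = 786.6/EI
  span XY: triangular load, peak 30.2: w₀L³/(45EI) = 917.8/EI
  span YZ: triangular load, peak 12.5: 7w₀L³/(360EI) = 111/EI
  relative rotation θ_0 = (1704 + 111)/EI = 1815/EI
A unit hogging moment at Y produces rotation L₁/(3EI) + L₂/(3EI) = 6.267/EI.
Slope continuity at Y: θ_0 = M_Y·6.267/EI, so M_Y = 1815/6.267 = 289.7 kip·ft (hogging).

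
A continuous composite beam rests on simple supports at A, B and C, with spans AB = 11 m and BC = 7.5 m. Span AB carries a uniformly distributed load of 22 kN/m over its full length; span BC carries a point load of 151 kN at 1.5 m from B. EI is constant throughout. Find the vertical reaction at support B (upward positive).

R_B = 301 kN

Release continuity at B by inserting a hinge; the redundant is the internal moment M_B. The primary structure is two simply-supported spans AB and BC.
End slopes at the hinge B, treating each span as simply supported:
  span AB: UDL 22: wL³/(24EI) = 1220/EI
  span BC: point load 151 at a = 1.5: Pab(L + b)/(6LEI) = 407.7/EI
  relative rotation θ_0 = (1220 + 407.7)/EI = 1628/EI
A unit hogging moment at B produces rotation L₁/(3EI) + L₂/(3EI) = 6.167/EI.
Slope continuity at B: θ_0 = M_B·6.167/EI, so M_B = 1628/6.167 = 264 kN·m (hogging).
Span AB, ΣM about A with M_B applied at B: R_B^{AB}·11 = 1331 + 264, so R_B^{AB} = 145 kN and R_A = 242 − 145 = 97 kN.
Span BC, ΣM about C: R_B^{BC}·7.5 = 906 + 264, so R_B^{BC} = 156 kN and R_C = 151 − 156 = -4.995 kN.
R_B = 145 + 156 = 301 kN.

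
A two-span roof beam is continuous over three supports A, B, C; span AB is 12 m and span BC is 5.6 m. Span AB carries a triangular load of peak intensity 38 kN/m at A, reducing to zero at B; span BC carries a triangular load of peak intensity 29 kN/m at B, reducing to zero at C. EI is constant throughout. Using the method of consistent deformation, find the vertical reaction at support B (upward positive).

R_B = 192.2 kN

Insert a hinge at B; M_B is the redundant, and each span becomes simply supported.
Discontinuity in slope at B on the released structure — sum the simple-span end rotations:
  span AB: triangular load, peak 38: 7w₀L³/(360EI) = 1277/EI
  span BC: triangular load, peak 29: w₀L³/(45EI) = 113.2/EI
  relative rotation θ_0 = (1277 + 113.2)/EI = 1390/EI
A unit hogging moment at B produces rotation L₁/(3EI) + L₂/(3EI) = 5.867/EI.
Compatibility: M_B·(L₁+L₂)/(3EI) = θ_0, giving M_B = 236.9 kN·m (hogging).
Span AB, ΣM about A with M_B applied at B: R_B^{AB}·12 = 912 + 236.9, so R_B^{AB} = 95.74 kN and R_A = 228 − 95.74 = 132.3 kN.
Span BC, ΣM about C: R_B^{BC}·5.6 = 303.1 + 236.9, so R_B^{BC} = 96.44 kN and R_C = 81.2 − 96.44 = -15.24 kN.
R_B = 95.74 + 96.44 = 192.2 kN.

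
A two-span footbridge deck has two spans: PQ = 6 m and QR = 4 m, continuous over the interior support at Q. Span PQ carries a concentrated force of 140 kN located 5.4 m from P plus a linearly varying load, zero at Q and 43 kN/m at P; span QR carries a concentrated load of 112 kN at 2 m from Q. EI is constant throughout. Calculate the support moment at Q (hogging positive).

M_Q = 130.9 kN·m

Take M_Q as the redundant. Released structure: two simple spans PQ and QR with a hinge at Q.
Rotations at Q on the released spans (each span's end-slope, ×1/EI):
  span PQ: point load 140 at a = 5.4: Pab(L + a)/(6LEI) = 143.6/EI
  span PQ: triangular load, peak 43: 7w₀L³/(360EI) = 180.6/EI
  span QR: point load 112 at a = 2: Pab(L + b)/(6LEI) = 112/EI
  relative rotation θ_0 = (324.2 + 112)/EI = 436.2/EI
A unit hogging moment at Q produces rotation L₁/(3EI) + L₂/(3EI) = 3.333/EI.
Slope continuity at Q: θ_0 = M_Q·3.333/EI, so M_Q = 436.2/3.333 = 130.9 kN·m (hogging).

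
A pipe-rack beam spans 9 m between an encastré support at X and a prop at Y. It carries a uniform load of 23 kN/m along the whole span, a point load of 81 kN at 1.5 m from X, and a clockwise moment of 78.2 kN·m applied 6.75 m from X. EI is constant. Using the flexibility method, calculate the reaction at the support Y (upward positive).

Release the roller at Y. Primary structure: cantilever fixed at X.
Deflection at Y on the released cantilever, summing each load's contribution:
  UDL 23: wL⁴/(8EI) = 18863/EI
  point load 81 at a = 1.5: Pa²(3L − a)/(6EI) = 774.6/EI
  clockwise couple 78.2 at a = 6.75: M₀a(2L − a)/(2EI) = 2969/EI
  δ_0 = 22607/EI
Tip deflection under a unit load at Y: L³/(3EI) = 243/EI.
Compatibility at Y: δ_0 − R_Y·δ_{YY} = 0, so R_Y = 22607/243 = 93.03 kN.

R_Y = 93.03 kN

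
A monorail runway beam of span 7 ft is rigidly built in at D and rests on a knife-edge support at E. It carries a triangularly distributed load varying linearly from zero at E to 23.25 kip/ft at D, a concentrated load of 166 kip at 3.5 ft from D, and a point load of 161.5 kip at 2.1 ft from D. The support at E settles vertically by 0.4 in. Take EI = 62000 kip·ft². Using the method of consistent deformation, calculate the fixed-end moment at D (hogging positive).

M_D = 622.1 kip·ft

Release the roller at E. Primary structure: cantilever fixed at D.
Deflection at E on the released cantilever, summing each load's contribution:
  triangular load, peak 23.25 at the fixed end: w₀L⁴/(30EI) = 1861/EI
  point load 166 at a = 3.5: Pa²(3L − a)/(6EI) = 5931/EI
  point load 161.5 at a = 2.1: Pa²(3L − a)/(6EI) = 2243/EI
  δ_0 = 10035/EI
Flexibility coefficient — unit upward force at E: δ_{EE} = L³/(3EI) = 114.3/EI.
With EI = 62000 kip·ft²: δ_0 = 0.16186 ft and δ_{EE} = 0.001844 ft/kip.
Compatibility — the beam at E must follow the support down by 0.03333 ft: δ_0 − R_E·δ_{EE} = 0.03333, so R_E = (0.16186 − 0.03333)/0.001844 = 69.7 kip.
Moment equilibrium about D: M_D = Σ(load moments about D) − R_E·L = 1110 − 69.7×7 = 622.1 kip·ft.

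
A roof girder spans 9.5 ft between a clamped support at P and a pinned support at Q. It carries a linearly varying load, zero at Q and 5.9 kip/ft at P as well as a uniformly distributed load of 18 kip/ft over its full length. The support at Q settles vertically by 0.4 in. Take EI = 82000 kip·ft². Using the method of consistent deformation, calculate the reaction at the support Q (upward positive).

Take the reaction at Q as the redundant and release it; the primary structure is a cantilever fixed at P.
Deflection at Q on the released cantilever, summing each load's contribution:
  triangular load, peak 5.9 at the fixed end: w₀L⁴/(30EI) = 1602/EI
  UDL 18: wL⁴/(8EI) = 18326/EI
  δ_0 = 19928/EI
Tip deflection under a unit load at Q: L³/(3EI) = 285.8/EI.
With EI = 82000 kip·ft²: δ_0 = 0.24303 ft and δ_{QQ} = 0.003485 ft/kip.
Compatibility — the beam at Q must follow the support down by 0.03333 ft: δ_0 − R_Q·δ_{QQ} = 0.03333, so R_Q = (0.24303 − 0.03333)/0.003485 = 60.17 kip.

R_Q = 60.17 kip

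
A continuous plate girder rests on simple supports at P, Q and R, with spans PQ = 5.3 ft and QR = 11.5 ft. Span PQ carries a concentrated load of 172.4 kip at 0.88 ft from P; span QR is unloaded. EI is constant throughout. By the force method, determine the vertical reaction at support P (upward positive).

R_P = 139.4 kip

Release continuity at Q by inserting a hinge; the redundant is the internal moment M_Q. The primary structure is two simply-supported spans PQ and QR.
Discontinuity in slope at Q on the released structure — sum the simple-span end rotations:
  span PQ: point load 172.4 at a = 0.88: Pab(L + a)/(6LEI) = 130.3/EI
  relative rotation θ_0 = (130.3 + 0)/EI = 130.3/EI
A unit hogging moment at Q produces rotation L₁/(3EI) + L₂/(3EI) = 5.6/EI.
Compatibility: M_Q·(L₁+L₂)/(3EI) = θ_0, giving M_Q = 23.27 kip·ft (hogging).
Span PQ, ΣM about P with M_Q applied at Q: R_Q^{PQ}·5.3 = 151.7 + 23.27, so R_Q^{PQ} = 33.02 kip and R_P = 172.4 − 33.02 = 139.4 kip.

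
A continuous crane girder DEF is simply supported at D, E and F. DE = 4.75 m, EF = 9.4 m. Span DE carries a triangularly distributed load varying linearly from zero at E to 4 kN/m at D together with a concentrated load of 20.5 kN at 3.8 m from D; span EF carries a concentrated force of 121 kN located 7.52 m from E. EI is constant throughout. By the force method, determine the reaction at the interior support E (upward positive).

Release continuity at E by inserting a hinge; the redundant is the internal moment M_E. The primary structure is two simply-supported spans DE and EF.
Rotations at E on the released spans (each span's end-slope, ×1/EI):
  span DE: triangular load, peak 4: 7w₀L³/(360EI) = 8.336/EI
  span DE: point load 20.5 at a = 3.8: Pab(L + a)/(6LEI) = 22.2/EI
  span EF: point load 121 at a = 7.52: Pab(L + b)/(6LEI) = 342.1/EI
  relative rotation θ_0 = (30.54 + 342.1)/EI = 372.7/EI
A unit hogging moment at E produces rotation L₁/(3EI) + L₂/(3EI) = 4.717/EI.
Slope continuity at E: θ_0 = M_E·4.717/EI, so M_E = 372.7/4.717 = 79.01 kN·m (hogging).
Span DE, ΣM about D with M_E applied at E: R_E^{DE}·4.75 = 92.94 + 79.01, so R_E^{DE} = 36.2 kN and R_D = 30 − 36.2 = -6.2 kN.
Span EF, ΣM about F: R_E^{EF}·9.4 = 227.5 + 79.01, so R_E^{EF} = 32.61 kN and R_F = 121 − 32.61 = 88.39 kN.
R_E = 36.2 + 32.61 = 68.81 kN.

R_E = 68.81 kN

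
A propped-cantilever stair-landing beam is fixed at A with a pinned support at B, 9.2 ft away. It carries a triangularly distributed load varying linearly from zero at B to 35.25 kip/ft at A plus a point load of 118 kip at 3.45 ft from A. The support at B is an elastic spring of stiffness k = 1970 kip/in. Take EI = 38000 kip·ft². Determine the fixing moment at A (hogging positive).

M_A = 408.7 kip·ft

Take the reaction at B as the redundant and release it; the primary structure is a cantilever fixed at A.
Primary-structure tip deflection at B by superposition:
  triangular load, peak 35.25 at the fixed end: w₀L⁴/(30EI) = 8418/EI
  point load 118 at a = 3.45: Pa²(3L − a)/(6EI) = 5653/EI
  δ_0 = 14071/EI
Tip deflection under a unit load at B: L³/(3EI) = 259.6/EI.
With EI = 38000 kip·ft²: δ_0 = 0.37028 ft and δ_{BB} = 0.006831 ft/kip.
Compatibility — the spring shortens by R_B/k under the reaction it provides: δ_0 − R_B·δ_{BB} = R_B/k. With 1/k = 1/(1970×12) ft/kip = 0.000042 ft/kip, R_B = δ_0 / (δ_{BB} + 1/k) = 0.37028 / (0.006831 + 0.000042) = 53.88 kip.
Moment equilibrium about A: M_A = Σ(load moments about A) − R_B·L = 904.4 − 53.88×9.2 = 408.7 kip·ft.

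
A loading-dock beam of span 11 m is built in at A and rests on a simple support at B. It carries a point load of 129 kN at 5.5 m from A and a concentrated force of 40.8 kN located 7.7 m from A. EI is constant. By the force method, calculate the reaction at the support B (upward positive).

R_B = 63.3 kN

Remove the prop at B; the released (primary) structure is a cantilever built in at A.
Free-end deflection of the primary structure under the applied loading (downward +):
  point load 129 at a = 5.5: Pa²(3L − a)/(6EI) = 17885/EI
  point load 40.8 at a = 7.7: Pa²(3L − a)/(6EI) = 10200/EI
  δ_0 = 28086/EI
Tip deflection under a unit load at B: L³/(3EI) = 443.7/EI.
The prop prevents deflection at B: R_B = δ_0/δ_{BB} = 28086/443.7 = 63.3 kN.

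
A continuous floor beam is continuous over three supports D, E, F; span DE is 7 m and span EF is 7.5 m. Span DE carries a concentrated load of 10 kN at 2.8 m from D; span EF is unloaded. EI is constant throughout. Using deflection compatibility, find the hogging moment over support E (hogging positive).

M_E = 5.677 kN·m

Insert a hinge at E; M_E is the redundant, and each span becomes simply supported.
Rotations at E on the released spans (each span's end-slope, ×1/EI):
  span DE: point load 10 at a = 2.8: Pab(L + a)/(6LEI) = 27.44/EI
  relative rotation θ_0 = (27.44 + 0)/EI = 27.44/EI
A unit hogging moment at E produces rotation L₁/(3EI) + L₂/(3EI) = 4.833/EI.
Compatibility: M_E·(L₁+L₂)/(3EI) = θ_0, giving M_E = 5.677 kN·m (hogging).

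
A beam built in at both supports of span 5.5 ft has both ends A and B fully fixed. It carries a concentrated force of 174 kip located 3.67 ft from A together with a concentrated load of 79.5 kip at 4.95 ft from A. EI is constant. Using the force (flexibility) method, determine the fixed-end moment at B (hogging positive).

M_B = 177.2 kip·ft

Release both end moments; the primary structure is a simply-supported span AB with redundants M_A and M_B.
End rotations of the released simple span under the applied load (×1/EI):
  at A: point load 174 at a = 3.67: Pab(L + b)/(6LEI) = 259.6/EI
  at B: point load 174 at a = 3.67: Pab(L + a)/(6LEI) = 324.7/EI
  at A: point load 79.5 at a = 4.95: Pab(L + b)/(6LEI) = 39.68/EI
  at B: point load 79.5 at a = 4.95: Pab(L + a)/(6LEI) = 68.54/EI
  θ_A0 = 299.3/EI,  θ_B0 = 393.3/EI
Flexibility coefficients: a unit moment at one end gives L/(3EI) there and L/(6EI) at the far end, so f₁₁ = f₂₂ = 1.833/EI and f₁₂ = f₂₁ = 0.9167/EI.
Compatibility — zero rotation at each built-in end:
  1.833 M_A + 0.9167 M_B = 299.3
  0.9167 M_A + 1.833 M_B = 393.3
Solving the pair gives M_A = 74.63 kip·ft and M_B = 177.2 kip·ft (hogging).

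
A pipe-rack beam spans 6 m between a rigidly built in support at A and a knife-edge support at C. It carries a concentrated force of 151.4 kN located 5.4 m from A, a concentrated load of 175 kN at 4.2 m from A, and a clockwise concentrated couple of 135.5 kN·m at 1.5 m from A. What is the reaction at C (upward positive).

R_C = 242.2 kN

Take the reaction at C as the redundant and release it; the primary structure is a cantilever fixed at A.
Downward deflection at the released point C due to the loads:
  point load 151.4 at a = 5.4: Pa²(3L − a)/(6EI) = 9271/EI
  point load 175 at a = 4.2: Pa²(3L − a)/(6EI) = 7100/EI
  clockwise couple 135.5 at a = 1.5: M₀a(2L − a)/(2EI) = 1067/EI
  δ_0 = 17438/EI
Flexibility coefficient — unit upward force at C: δ_{CC} = L³/(3EI) = 72/EI.
The prop prevents deflection at C: R_C = δ_0/δ_{CC} = 17438/72 = 242.2 kN.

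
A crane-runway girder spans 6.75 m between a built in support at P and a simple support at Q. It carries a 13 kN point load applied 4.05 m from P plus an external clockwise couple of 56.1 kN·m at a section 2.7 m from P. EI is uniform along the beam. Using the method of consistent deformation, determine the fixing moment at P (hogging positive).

M_P = 16.99 kN·m

Release the roller at Q. Primary structure: cantilever fixed at P.
Deflection at Q on the released cantilever, summing each load's contribution:
  point load 13 at a = 4.05: Pa²(3L − a)/(6EI) = 575.7/EI
  clockwise couple 56.1 at a = 2.7: M₀a(2L − a)/(2EI) = 817.9/EI
  δ_0 = 1394/EI
Tip deflection under a unit load at Q: L³/(3EI) = 102.5/EI.
The prop prevents deflection at Q: R_Q = δ_0/δ_{QQ} = 1394/102.5 = 13.59 kN.
Moment equilibrium about P: M_P = Σ(load moments about P) − R_Q·L = 108.8 − 13.59×6.75 = 16.99 kN·m.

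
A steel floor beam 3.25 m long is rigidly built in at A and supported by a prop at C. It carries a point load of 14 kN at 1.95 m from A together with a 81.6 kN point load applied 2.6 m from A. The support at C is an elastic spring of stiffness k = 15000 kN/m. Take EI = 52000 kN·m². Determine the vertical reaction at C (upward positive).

Remove the prop at C; the released (primary) structure is a cantilever built in at A.
Deflection at C on the released cantilever, summing each load's contribution:
  point load 14 at a = 1.95: Pa²(3L − a)/(6EI) = 69.21/EI
  point load 81.6 at a = 2.6: Pa²(3L − a)/(6EI) = 657.3/EI
  δ_0 = 726.5/EI
Flexibility coefficient — unit upward force at C: δ_{CC} = L³/(3EI) = 11.44/EI.
With EI = 52000 kN·m²: δ_0 = 0.013972 m and δ_{CC} = 0.00022 m/kN.
Compatibility — the spring shortens by R_C/k under the reaction it provides: δ_0 − R_C·δ_{CC} = R_C/k. With 1/k = 0.000067 m/kN, R_C = δ_0 / (δ_{CC} + 1/k) = 0.013972 / (0.00022 + 0.000067) = 48.73 kN.

R_C = 48.73 kN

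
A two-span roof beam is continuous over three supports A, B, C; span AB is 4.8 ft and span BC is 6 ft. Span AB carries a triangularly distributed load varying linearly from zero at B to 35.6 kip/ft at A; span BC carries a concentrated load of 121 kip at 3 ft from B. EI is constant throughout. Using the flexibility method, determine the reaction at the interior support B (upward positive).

Release continuity at B by inserting a hinge; the redundant is the internal moment M_B. The primary structure is two simply-supported spans AB and BC.
Discontinuity in slope at B on the released structure — sum the simple-span end rotations:
  span AB: triangular load, peak 35.6: 7w₀L³/(360EI) = 76.55/EI
  span BC: point load 121 at a = 3: Pab(L + b)/(6LEI) = 272.2/EI
  relative rotation θ_0 = (76.55 + 272.2)/EI = 348.8/EI
A unit hogging moment at B produces rotation L₁/(3EI) + L₂/(3EI) = 3.6/EI.
Slope continuity at B: θ_0 = M_B·3.6/EI, so M_B = 348.8/3.6 = 96.89 kip·ft (hogging).
Span AB, ΣM about A with M_B applied at B: R_B^{AB}·4.8 = 136.7 + 96.89, so R_B^{AB} = 48.67 kip and R_A = 85.44 − 48.67 = 36.77 kip.
Span BC, ΣM about C: R_B^{BC}·6 = 363 + 96.89, so R_B^{BC} = 76.65 kip and R_C = 121 − 76.65 = 44.35 kip.
R_B = 48.67 + 76.65 = 125.3 kip.

R_B = 125.3 kip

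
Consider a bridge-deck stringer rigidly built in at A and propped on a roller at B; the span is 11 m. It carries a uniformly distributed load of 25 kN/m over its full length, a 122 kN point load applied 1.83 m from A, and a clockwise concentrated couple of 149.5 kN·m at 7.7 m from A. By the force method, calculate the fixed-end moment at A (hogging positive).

Remove the prop at B; the released (primary) structure is a cantilever built in at A.
Free-end deflection of the primary structure under the applied loading (downward +):
  UDL 25: wL⁴/(8EI) = 45753/EI
  point load 122 at a = 1.83: Pa²(3L − a)/(6EI) = 2122/EI
  clockwise couple 149.5 at a = 7.7: M₀a(2L − a)/(2EI) = 8231/EI
  δ_0 = 56106/EI
Tip deflection under a unit load at B: L³/(3EI) = 443.7/EI.
The prop prevents deflection at B: R_B = δ_0/δ_{BB} = 56106/443.7 = 126.5 kN.
Moment equilibrium about A: M_A = Σ(load moments about A) − R_B·L = 1885 − 126.5×11 = 494.2 kN·m.

M_A = 494.2 kN·m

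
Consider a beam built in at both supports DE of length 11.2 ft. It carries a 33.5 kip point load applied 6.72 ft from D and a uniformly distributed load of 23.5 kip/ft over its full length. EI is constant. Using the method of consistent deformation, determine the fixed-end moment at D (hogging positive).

Release both end moments; the primary structure is a simply-supported span DE with redundants M_D and M_E.
Simple-span end rotations at D and E under the given loads:
  at D: point load 33.5 at a = 6.72: Pab(L + b)/(6LEI) = 235.3/EI
  at E: point load 33.5 at a = 6.72: Pab(L + a)/(6LEI) = 268.9/EI
  at D: UDL 23.5: wL³/(24EI) = 1376/EI
  at E: UDL 23.5: wL³/(24EI) = 1376/EI
  θ_D0 = 1611/EI,  θ_E0 = 1645/EI
Flexibility coefficients: a unit moment at one end gives L/(3EI) there and L/(6EI) at the far end, so f₁₁ = f₂₂ = 3.733/EI and f₁₂ = f₂₁ = 1.867/EI.
Compatibility — zero rotation at each built-in end:
  3.733 M_D + 1.867 M_E = 1611
  1.867 M_D + 3.733 M_E = 1645
Solving the pair gives M_D = 281.7 kip·ft and M_E = 299.7 kip·ft (hogging).

M_D = 281.7 kip·ft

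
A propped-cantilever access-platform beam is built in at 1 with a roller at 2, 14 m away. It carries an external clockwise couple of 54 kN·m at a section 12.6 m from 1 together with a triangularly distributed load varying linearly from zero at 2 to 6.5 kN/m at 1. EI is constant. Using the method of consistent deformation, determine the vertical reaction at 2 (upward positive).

Remove the prop at 2; the released (primary) structure is a cantilever built in at 1.
Primary-structure tip deflection at 2 by superposition:
  clockwise couple 54 at a = 12.6: M₀a(2L − a)/(2EI) = 5239/EI
  triangular load, peak 6.5 at the fixed end: w₀L⁴/(30EI) = 8323/EI
  δ_0 = 13563/EI
Flexibility coefficient — unit upward force at 2: δ_{22} = L³/(3EI) = 914.7/EI.
The prop prevents deflection at 2: R_2 = δ_0/δ_{22} = 13563/914.7 = 14.83 kN.

R_2 = 14.83 kN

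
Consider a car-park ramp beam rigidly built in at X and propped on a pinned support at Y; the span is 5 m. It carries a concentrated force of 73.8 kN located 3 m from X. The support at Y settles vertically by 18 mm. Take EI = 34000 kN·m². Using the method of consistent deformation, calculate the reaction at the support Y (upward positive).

R_Y = 17.19 kN

Take the reaction at Y as the redundant and release it; the primary structure is a cantilever fixed at X.
Primary-structure tip deflection at Y by superposition:
  point load 73.8 at a = 3: Pa²(3L − a)/(6EI) = 1328/EI
Flexibility coefficient — unit upward force at Y: δ_{YY} = L³/(3EI) = 41.67/EI.
With EI = 34000 kN·m²: δ_0 = 0.039071 m and δ_{YY} = 0.001225 m/kN.
Compatibility — the beam at Y must follow the support down by 0.018 m: δ_0 − R_Y·δ_{YY} = 0.018, so R_Y = (0.039071 − 0.018)/0.001225 = 17.19 kN.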